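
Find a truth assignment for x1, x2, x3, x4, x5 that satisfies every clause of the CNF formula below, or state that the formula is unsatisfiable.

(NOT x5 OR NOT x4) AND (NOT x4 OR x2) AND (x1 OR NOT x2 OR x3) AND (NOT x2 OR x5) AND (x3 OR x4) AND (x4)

UNSATISFIABLE

From the singleton clause (x4), x4 = true.
From the singleton clause (NOT x5), x5 = false.
From the singleton clause (x2), x2 = true.
But (NOT x2) is also a unit clause — contradiction.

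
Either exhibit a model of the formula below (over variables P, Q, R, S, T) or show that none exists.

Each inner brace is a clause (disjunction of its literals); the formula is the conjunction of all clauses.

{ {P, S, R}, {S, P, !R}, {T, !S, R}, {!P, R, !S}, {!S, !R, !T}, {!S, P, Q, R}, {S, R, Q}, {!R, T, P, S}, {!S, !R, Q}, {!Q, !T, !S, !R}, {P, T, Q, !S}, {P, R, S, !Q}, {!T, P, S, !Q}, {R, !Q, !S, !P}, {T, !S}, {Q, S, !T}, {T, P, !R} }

Branch on T: set T = false.
From the singleton clause (!S), S = false.
Branch on P: set P = true.
Branch on R: set R = false.
From the singleton clause (Q), Q = true.
Every clause now holds.

P=true,  Q=true,  R=false,  S=false,  T=false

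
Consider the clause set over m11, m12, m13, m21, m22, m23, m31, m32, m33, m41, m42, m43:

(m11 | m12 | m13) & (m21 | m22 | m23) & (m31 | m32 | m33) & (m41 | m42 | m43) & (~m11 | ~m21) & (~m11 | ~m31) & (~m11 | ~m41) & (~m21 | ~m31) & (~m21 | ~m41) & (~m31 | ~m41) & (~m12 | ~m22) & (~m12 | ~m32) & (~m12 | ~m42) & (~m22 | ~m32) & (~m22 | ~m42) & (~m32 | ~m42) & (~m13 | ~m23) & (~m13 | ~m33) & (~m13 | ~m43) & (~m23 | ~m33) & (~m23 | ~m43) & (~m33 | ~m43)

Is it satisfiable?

Branch on m11: set m11 = 0.
Branch on m12: set m12 = 1.
Unit clause (~m22) forces m22 = 0.
Unit clause (~m32) forces m32 = 0.
Unit clause (~m42) forces m42 = 0.
Branch on m21: set m21 = 1.
Unit clause (~m31) forces m31 = 0.
Unit clause (m33) forces m33 = 1.
Unit clause (~m41) forces m41 = 0.
Unit clause (m43) forces m43 = 1.
That conflicts with the unit clause (~m43).
Backtrack on m21: now try m21 = 0.
Unit clause (m23) forces m23 = 1.
Unit clause (~m13) forces m13 = 0.
Unit clause (~m33) forces m33 = 0.
Unit clause (m31) forces m31 = 1.
Unit clause (~m41) forces m41 = 0.
Unit clause (m43) forces m43 = 1.
That conflicts with the unit clause (~m43).
Both values of m21 lead to a conflict.
Backtrack on m12: now try m12 = 0.
Unit clause (m13) forces m13 = 1.
Unit clause (~m23) forces m23 = 0.
Unit clause (~m33) forces m33 = 0.
Unit clause (~m43) forces m43 = 0.
Branch on m21: set m21 = 1.
Unit clause (~m31) forces m31 = 0.
Unit clause (m32) forces m32 = 1.
Unit clause (~m41) forces m41 = 0.
Unit clause (m42) forces m42 = 1.
That conflicts with the unit clause (~m42).
Backtrack on m21: now try m21 = 0.
Unit clause (m22) forces m22 = 1.
Unit clause (~m32) forces m32 = 0.
Unit clause (m31) forces m31 = 1.
Unit clause (~m41) forces m41 = 0.
Unit clause (m42) forces m42 = 1.
That conflicts with the unit clause (~m42).
Both values of m21 lead to a conflict.
Both values of m12 lead to a conflict.
Backtrack on m11: now try m11 = 1.
Unit clause (~m21) forces m21 = 0.
Unit clause (~m31) forces m31 = 0.
Unit clause (~m41) forces m41 = 0.
Branch on m22: set m22 = 1.
Unit clause (~m12) forces m12 = 0.
Unit clause (~m32) forces m32 = 0.
Unit clause (m33) forces m33 = 1.
Unit clause (~m42) forces m42 = 0.
Unit clause (m43) forces m43 = 1.
That conflicts with the unit clause (~m43).
Backtrack on m22: now try m22 = 0.
Unit clause (m23) forces m23 = 1.
Unit clause (~m13) forces m13 = 0.
Unit clause (~m33) forces m33 = 0.
Unit clause (m32) forces m32 = 1.
Unit clause (~m12) forces m12 = 0.
Unit clause (~m42) forces m42 = 0.
Unit clause (m43) forces m43 = 1.
That conflicts with the unit clause (~m43).
Both values of m22 lead to a conflict.
Both values of m11 lead to a conflict.
No assignment satisfies every clause.

No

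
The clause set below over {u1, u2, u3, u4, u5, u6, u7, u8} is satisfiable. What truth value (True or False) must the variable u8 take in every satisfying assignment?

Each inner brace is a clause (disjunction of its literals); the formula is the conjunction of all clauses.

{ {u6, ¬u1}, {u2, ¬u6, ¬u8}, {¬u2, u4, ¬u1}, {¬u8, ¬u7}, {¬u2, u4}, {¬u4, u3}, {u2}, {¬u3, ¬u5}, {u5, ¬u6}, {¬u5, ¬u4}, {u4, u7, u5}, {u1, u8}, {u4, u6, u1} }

Suppose u8 = False.
The clause (u2) is unit, so u2 = True.
The clause (u4) is unit, so u4 = True.
The clause (u3) is unit, so u3 = True.
The clause (¬u5) is unit, so u5 = False.
The clause (¬u6) is unit, so u6 = False.
The clause (¬u1) is unit, so u1 = False.
Now (u1) is unsatisfied and unit — conflict.
So every satisfying assignment has u8 = True.

True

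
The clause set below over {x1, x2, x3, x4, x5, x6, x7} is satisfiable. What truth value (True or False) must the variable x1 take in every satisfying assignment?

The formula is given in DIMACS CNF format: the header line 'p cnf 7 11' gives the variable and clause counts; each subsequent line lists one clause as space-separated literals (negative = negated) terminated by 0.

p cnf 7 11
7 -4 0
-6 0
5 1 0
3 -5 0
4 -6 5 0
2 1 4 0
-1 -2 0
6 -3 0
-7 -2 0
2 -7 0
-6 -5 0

True

Suppose x1 = False.
Unit clause (¬x6) forces x6 = False.
Unit clause (x5) forces x5 = True.
Unit clause (x3) forces x3 = True.
Now (¬x3) is unsatisfied and unit — conflict.
So every satisfying assignment has x1 = True.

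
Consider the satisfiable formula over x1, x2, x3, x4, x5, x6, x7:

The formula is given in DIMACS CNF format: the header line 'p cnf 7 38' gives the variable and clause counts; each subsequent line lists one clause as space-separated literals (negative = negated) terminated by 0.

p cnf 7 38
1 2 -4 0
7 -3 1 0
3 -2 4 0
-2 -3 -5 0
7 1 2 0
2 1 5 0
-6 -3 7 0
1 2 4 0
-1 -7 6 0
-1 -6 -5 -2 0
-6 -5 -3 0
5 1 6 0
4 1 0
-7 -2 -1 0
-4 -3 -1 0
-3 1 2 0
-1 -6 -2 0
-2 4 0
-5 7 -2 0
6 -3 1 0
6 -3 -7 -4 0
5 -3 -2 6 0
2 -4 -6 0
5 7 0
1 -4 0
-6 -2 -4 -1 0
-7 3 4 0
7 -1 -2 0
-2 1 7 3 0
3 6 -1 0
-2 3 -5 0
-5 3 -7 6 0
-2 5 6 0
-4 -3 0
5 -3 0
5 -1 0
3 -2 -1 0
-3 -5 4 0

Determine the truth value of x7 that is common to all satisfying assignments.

Suppose x7 = True.
Branch on x1: set x1 = False.
The clause (x4) is unit, so x4 = True.
That conflicts with the unit clause (¬x4).
Backtrack on x1: now try x1 = True.
The clause (x6) is unit, so x6 = True.
The clause (¬x2) is unit, so x2 = False.
The clause (¬x4) is unit, so x4 = False.
The clause (x3) is unit, so x3 = True.
The clause (¬x5) is unit, so x5 = False.
That conflicts with the unit clause (x5).
Either choice for x1 ends in contradiction.
So every satisfying assignment has x7 = False.

False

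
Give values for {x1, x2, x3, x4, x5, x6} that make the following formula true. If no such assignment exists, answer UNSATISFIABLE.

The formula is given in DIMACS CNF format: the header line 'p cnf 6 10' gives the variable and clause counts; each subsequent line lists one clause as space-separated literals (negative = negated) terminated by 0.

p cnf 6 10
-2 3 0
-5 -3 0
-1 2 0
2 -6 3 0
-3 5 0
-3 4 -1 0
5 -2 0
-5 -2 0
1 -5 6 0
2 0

The clause (x2) is unit, so x2 = True.
The clause (x3) is unit, so x3 = True.
The clause (¬x5) is unit, so x5 = False.
That conflicts with the unit clause (x5).

UNSATISFIABLE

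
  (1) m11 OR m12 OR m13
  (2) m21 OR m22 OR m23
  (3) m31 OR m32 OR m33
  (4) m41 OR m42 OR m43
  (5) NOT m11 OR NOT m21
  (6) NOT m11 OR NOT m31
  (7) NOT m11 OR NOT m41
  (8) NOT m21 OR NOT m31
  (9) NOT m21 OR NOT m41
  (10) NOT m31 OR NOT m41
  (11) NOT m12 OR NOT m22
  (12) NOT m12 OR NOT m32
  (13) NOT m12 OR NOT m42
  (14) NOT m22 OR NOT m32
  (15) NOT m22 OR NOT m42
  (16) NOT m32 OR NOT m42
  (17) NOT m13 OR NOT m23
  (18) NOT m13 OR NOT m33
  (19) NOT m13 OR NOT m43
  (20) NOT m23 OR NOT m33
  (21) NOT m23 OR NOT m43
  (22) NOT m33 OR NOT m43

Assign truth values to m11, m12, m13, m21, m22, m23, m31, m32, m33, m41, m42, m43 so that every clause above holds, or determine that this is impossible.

UNSATISFIABLE

Try m11 = false.
Try m12 = true.
From the singleton clause (NOT m22), m22 = false.
From the singleton clause (NOT m32), m32 = false.
From the singleton clause (NOT m42), m42 = false.
Try m21 = true.
From the singleton clause (NOT m31), m31 = false.
From the singleton clause (m33), m33 = true.
From the singleton clause (NOT m41), m41 = false.
From the singleton clause (m43), m43 = true.
Now (NOT m43) is unsatisfied and unit — conflict.
That branch fails; take m21 = false instead.
From the singleton clause (m23), m23 = true.
From the singleton clause (NOT m13), m13 = false.
From the singleton clause (NOT m33), m33 = false.
From the singleton clause (m31), m31 = true.
From the singleton clause (NOT m41), m41 = false.
From the singleton clause (m43), m43 = true.
Now (NOT m43) is unsatisfied and unit — conflict.
Both values of m21 lead to a conflict.
That branch fails; take m12 = false instead.
From the singleton clause (m13), m13 = true.
From the singleton clause (NOT m23), m23 = false.
From the singleton clause (NOT m33), m33 = false.
From the singleton clause (NOT m43), m43 = false.
Try m21 = true.
From the singleton clause (NOT m31), m31 = false.
From the singleton clause (m32), m32 = true.
From the singleton clause (NOT m41), m41 = false.
From the singleton clause (m42), m42 = true.
Now (NOT m42) is unsatisfied and unit — conflict.
That branch fails; take m21 = false instead.
From the singleton clause (m22), m22 = true.
From the singleton clause (NOT m32), m32 = false.
From the singleton clause (m31), m31 = true.
From the singleton clause (NOT m41), m41 = false.
From the singleton clause (m42), m42 = true.
Now (NOT m42) is unsatisfied and unit — conflict.
Both values of m21 lead to a conflict.
Both values of m12 lead to a conflict.
That branch fails; take m11 = true instead.
From the singleton clause (NOT m21), m21 = false.
From the singleton clause (NOT m31), m31 = false.
From the singleton clause (NOT m41), m41 = false.
Try m22 = true.
From the singleton clause (NOT m12), m12 = false.
From the singleton clause (NOT m32), m32 = false.
From the singleton clause (m33), m33 = true.
From the singleton clause (NOT m42), m42 = false.
From the singleton clause (m43), m43 = true.
Now (NOT m43) is unsatisfied and unit — conflict.
That branch fails; take m22 = false instead.
From the singleton clause (m23), m23 = true.
From the singleton clause (NOT m13), m13 = false.
From the singleton clause (NOT m33), m33 = false.
From the singleton clause (m32), m32 = true.
From the singleton clause (NOT m12), m12 = false.
From the singleton clause (NOT m42), m42 = false.
From the singleton clause (m43), m43 = true.
Now (NOT m43) is unsatisfied and unit — conflict.
Both values of m22 lead to a conflict.
Both values of m11 lead to a conflict.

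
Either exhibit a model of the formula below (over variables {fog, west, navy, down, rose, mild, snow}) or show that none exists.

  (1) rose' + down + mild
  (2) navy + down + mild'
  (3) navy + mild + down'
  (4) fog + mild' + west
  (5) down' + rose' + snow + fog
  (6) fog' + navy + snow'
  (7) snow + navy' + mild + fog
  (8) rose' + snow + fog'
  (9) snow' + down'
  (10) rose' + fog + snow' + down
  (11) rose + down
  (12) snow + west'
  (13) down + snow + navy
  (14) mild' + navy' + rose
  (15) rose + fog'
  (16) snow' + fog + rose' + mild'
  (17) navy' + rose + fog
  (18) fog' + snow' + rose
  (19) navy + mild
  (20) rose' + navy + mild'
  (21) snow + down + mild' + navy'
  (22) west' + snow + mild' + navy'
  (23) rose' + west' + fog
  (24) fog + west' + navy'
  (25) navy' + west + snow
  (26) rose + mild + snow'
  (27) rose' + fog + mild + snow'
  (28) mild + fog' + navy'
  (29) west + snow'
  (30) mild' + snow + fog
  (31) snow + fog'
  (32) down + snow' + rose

fog ↦ 1,  west ↦ 1,  navy ↦ 1,  down ↦ 0,  rose ↦ 1,  mild ↦ 1,  snow ↦ 1

Suppose snow = 1.
Unit clause (down') forces down = 0.
Unit clause (rose) forces rose = 1.
Unit clause (mild) forces mild = 1.
Unit clause (navy) forces navy = 1.
Unit clause (fog) forces fog = 1.
Unit clause (west) forces west = 1.
All clauses are satisfied.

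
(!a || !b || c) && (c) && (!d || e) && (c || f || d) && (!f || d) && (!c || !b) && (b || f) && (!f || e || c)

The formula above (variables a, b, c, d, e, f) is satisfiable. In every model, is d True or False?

Suppose d = false.
From the singleton clause (c), c = true.
From the singleton clause (!f), f = false.
From the singleton clause (!b), b = false.
But (b) is also a unit clause — contradiction.
So every satisfying assignment has d = True.

True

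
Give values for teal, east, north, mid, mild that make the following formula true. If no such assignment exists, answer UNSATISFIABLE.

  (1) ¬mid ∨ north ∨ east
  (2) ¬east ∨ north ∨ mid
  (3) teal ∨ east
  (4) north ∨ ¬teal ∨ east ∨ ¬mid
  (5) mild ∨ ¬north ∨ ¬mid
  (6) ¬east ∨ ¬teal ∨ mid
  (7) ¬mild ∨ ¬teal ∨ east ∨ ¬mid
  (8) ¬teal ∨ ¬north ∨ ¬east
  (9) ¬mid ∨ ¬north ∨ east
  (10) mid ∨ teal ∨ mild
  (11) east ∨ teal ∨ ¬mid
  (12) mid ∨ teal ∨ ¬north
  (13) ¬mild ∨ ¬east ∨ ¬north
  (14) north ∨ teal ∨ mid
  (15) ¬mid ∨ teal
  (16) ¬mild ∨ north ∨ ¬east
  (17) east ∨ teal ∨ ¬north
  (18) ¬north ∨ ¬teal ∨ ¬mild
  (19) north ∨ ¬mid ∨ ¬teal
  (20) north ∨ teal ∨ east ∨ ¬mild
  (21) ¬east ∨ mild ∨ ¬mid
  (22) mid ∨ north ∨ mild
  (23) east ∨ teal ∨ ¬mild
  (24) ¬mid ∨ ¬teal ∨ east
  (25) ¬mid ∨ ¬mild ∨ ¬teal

Branch on teal: set teal = True.
Branch on east: set east = False.
(¬mid) alone gives mid = False.
Branch on north: set north = False.
(mild) alone gives mild = True.
All clauses are satisfied.

teal=True, east=False, north=False, mid=False, mild=True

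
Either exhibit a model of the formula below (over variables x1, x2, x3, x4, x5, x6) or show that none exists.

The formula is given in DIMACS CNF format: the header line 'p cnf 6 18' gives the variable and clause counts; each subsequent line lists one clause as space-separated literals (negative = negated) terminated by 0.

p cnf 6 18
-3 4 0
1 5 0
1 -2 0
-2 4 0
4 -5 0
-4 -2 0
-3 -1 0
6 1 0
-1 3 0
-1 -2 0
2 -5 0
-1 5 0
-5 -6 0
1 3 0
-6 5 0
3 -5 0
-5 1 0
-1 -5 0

UNSATISFIABLE

Try x3 = False.
Unit clause (¬x1) forces x1 = False.
But (x1) is also a unit clause — contradiction.
So x3 must be the other value — set x3 = True.
Unit clause (x4) forces x4 = True.
Unit clause (¬x2) forces x2 = False.
Unit clause (¬x1) forces x1 = False.
Unit clause (x5) forces x5 = True.
But (¬x5) is also a unit clause — contradiction.
Both values of x3 lead to a conflict.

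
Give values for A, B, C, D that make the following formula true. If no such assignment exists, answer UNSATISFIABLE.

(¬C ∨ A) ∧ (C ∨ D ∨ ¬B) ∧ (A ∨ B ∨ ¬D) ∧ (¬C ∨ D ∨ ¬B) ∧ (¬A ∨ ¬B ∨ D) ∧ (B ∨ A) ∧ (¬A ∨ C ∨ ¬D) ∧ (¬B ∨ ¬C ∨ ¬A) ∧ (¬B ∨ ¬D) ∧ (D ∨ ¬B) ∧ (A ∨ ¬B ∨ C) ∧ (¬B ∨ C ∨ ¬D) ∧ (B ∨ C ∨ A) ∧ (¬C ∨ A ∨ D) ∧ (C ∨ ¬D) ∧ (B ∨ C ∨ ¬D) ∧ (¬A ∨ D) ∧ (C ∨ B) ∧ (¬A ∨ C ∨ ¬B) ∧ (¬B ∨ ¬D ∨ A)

Case C = True:
The clause (A) is unit, so A = True.
The clause (¬B) is unit, so B = False.
The clause (D) is unit, so D = True.
Every clause now holds.

A ↦ True,  B ↦ False,  C ↦ True,  D ↦ True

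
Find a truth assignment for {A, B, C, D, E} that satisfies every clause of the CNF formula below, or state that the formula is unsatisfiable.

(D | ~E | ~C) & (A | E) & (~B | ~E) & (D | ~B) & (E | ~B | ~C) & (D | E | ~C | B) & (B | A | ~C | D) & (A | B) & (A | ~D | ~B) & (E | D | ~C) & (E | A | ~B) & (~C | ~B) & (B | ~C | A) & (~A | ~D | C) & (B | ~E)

Try A = 1.
Try B = 0.
Unit clause (~E) forces E = 0.
Try D = 0.
Unit clause (~C) forces C = 0.
All clauses are satisfied.

A ↦ 1,  B ↦ 0,  C ↦ 0,  D ↦ 0,  E ↦ 0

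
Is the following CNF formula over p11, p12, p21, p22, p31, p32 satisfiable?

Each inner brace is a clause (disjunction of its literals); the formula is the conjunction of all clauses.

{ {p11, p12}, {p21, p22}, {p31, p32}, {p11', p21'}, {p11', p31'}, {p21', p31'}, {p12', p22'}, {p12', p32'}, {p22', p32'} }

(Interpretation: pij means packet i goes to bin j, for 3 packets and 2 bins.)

Case p11 = 1:
(p21') alone gives p21 = 0.
(p22) alone gives p22 = 1.
(p31') alone gives p31 = 0.
(p32) alone gives p32 = 1.
That conflicts with the unit clause (p32').
Backtrack on p11: now try p11 = 0.
(p12) alone gives p12 = 1.
(p22') alone gives p22 = 0.
(p21) alone gives p21 = 1.
(p31') alone gives p31 = 0.
(p32) alone gives p32 = 1.
That conflicts with the unit clause (p32').
Either choice for p11 ends in contradiction.
No assignment satisfies every clause.

No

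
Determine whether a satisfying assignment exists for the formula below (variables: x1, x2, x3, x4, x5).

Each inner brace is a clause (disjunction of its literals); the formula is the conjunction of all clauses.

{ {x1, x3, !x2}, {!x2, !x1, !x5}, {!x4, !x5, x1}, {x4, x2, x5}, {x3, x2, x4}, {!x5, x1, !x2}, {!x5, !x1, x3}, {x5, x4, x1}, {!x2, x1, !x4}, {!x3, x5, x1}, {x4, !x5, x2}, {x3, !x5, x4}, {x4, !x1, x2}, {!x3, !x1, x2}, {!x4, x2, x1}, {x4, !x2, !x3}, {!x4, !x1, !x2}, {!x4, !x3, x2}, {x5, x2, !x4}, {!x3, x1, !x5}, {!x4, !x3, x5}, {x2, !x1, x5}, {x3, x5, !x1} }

Suppose x1 = true.
Suppose x2 = false.
Unit clause (x4) forces x4 = true.
Unit clause (!x3) forces x3 = false.
Unit clause (!x5) forces x5 = false.
But (x5) is also a unit clause — contradiction.
So x2 must be the other value — set x2 = true.
Unit clause (!x5) forces x5 = false.
Unit clause (!x4) forces x4 = false.
Unit clause (!x3) forces x3 = false.
But (x3) is also a unit clause — contradiction.
Both values of x2 lead to a conflict.
So x1 must be the other value — set x1 = false.
Suppose x3 = true.
Unit clause (x5) forces x5 = true.
But (!x5) is also a unit clause — contradiction.
So x3 must be the other value — set x3 = false.
Unit clause (!x2) forces x2 = false.
Unit clause (x4) forces x4 = true.
But (!x4) is also a unit clause — contradiction.
Both values of x3 lead to a conflict.
Both values of x1 lead to a conflict.
No assignment satisfies every clause.

No, unsatisfiable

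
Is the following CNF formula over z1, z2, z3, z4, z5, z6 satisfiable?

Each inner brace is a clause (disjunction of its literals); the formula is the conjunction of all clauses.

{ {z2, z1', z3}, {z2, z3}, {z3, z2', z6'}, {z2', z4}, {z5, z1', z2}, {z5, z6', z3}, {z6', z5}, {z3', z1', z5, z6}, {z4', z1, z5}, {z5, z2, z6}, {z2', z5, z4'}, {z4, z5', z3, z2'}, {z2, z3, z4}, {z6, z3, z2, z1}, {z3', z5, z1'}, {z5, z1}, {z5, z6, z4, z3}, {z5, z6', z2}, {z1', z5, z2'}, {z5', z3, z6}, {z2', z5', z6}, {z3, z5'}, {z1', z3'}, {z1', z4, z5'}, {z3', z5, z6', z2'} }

Suppose z2 = 0.
From the singleton clause (z3), z3 = 1.
From the singleton clause (z1'), z1 = 0.
From the singleton clause (z5), z5 = 1.
Every clause is now satisfied; z4, z6 are unconstrained.
A satisfying assignment: z1=0, z2=0, z3=1, z4=1, z5=1, z6=0.

Yes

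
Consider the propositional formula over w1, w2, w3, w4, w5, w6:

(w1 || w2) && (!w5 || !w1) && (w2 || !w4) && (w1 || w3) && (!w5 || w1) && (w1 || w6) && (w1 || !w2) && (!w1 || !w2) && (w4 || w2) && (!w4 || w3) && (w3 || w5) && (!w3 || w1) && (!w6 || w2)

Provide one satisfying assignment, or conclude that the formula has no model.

UNSATISFIABLE

Case w1 = true:
The clause (!w5) is unit, so w5 = false.
The clause (!w2) is unit, so w2 = false.
The clause (!w4) is unit, so w4 = false.
But (w4) is also a unit clause — contradiction.
Backtrack on w1: now try w1 = false.
The clause (w2) is unit, so w2 = true.
But (!w2) is also a unit clause — contradiction.
Either choice for w1 ends in contradiction.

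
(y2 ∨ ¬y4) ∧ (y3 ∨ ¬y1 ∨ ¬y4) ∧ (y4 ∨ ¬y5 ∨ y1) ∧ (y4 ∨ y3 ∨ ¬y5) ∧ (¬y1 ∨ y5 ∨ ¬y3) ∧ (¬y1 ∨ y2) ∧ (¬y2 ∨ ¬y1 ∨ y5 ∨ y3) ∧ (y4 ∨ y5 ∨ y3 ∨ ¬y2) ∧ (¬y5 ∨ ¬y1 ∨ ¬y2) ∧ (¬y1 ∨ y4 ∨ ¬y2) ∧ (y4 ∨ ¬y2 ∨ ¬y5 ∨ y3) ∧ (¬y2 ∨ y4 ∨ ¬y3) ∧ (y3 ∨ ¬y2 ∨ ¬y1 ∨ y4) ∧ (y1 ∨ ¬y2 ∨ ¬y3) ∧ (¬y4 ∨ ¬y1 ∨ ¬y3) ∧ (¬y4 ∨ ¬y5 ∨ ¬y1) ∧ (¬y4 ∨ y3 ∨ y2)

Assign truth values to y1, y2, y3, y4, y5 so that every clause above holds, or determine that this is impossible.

y1: False, y2: True, y3: False, y4: True, y5: True

Try y2 = True.
Try y5 = True.
The clause (¬y1) is unit, so y1 = False.
The clause (y4) is unit, so y4 = True.
The clause (¬y3) is unit, so y3 = False.
All clauses are satisfied.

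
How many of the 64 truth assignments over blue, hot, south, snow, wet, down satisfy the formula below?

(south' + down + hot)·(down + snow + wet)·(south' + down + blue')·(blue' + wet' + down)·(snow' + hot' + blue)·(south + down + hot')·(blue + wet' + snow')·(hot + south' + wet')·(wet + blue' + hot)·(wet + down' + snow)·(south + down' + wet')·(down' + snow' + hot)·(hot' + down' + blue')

There are 2^6 = 64 truth assignments over (blue, hot, south, snow, wet, down).
Split on wet. With wet = 1, the clauses containing wet are satisfied and wet' drops from the rest; 3 of the 2^5 = 32 assignments to the other variables satisfy what remains.
With wet = 0, by the same count on the reduced clause set, 1 assignment works.
(One model: blue=F, hot=F, south=F, snow=F, wet=T, down=F.)
Total: 3 + 1 = 4.

4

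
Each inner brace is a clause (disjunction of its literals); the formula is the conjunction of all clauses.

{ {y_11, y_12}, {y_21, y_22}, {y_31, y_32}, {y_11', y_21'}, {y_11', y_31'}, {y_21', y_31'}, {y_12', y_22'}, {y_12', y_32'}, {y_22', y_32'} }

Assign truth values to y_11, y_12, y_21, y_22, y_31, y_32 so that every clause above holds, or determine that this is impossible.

Case y_11 = 1:
From the singleton clause (y_21'), y_21 = 0.
From the singleton clause (y_22), y_22 = 1.
From the singleton clause (y_31'), y_31 = 0.
From the singleton clause (y_32), y_32 = 1.
But (y_32') is also a unit clause — contradiction.
So y_11 must be the other value — set y_11 = 0.
From the singleton clause (y_12), y_12 = 1.
From the singleton clause (y_22'), y_22 = 0.
From the singleton clause (y_21), y_21 = 1.
From the singleton clause (y_31'), y_31 = 0.
From the singleton clause (y_32), y_32 = 1.
But (y_32') is also a unit clause — contradiction.
Both values of y_11 lead to a conflict.

UNSATISFIABLE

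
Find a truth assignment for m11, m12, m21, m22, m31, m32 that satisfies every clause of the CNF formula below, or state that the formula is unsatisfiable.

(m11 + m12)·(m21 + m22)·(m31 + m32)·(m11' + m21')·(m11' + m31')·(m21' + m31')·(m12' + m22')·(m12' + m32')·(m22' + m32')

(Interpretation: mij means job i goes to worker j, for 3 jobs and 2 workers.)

Try m11 = 1.
(m21') alone gives m21 = 0.
(m22) alone gives m22 = 1.
(m31') alone gives m31 = 0.
(m32) alone gives m32 = 1.
Now (m32') is unsatisfied and unit — conflict.
That branch fails; take m11 = 0 instead.
(m12) alone gives m12 = 1.
(m22') alone gives m22 = 0.
(m21) alone gives m21 = 1.
(m31') alone gives m31 = 0.
(m32) alone gives m32 = 1.
Now (m32') is unsatisfied and unit — conflict.
Neither m11 = 1 nor m11 = 0 works.

UNSATISFIABLE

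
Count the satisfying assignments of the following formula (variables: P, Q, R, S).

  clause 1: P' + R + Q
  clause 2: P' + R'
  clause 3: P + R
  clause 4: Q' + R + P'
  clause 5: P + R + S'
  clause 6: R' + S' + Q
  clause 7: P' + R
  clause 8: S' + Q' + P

2

There are 2^4 = 16 truth assignments over (P, Q, R, S).
Check each against the 8 clauses (columns in the order P, Q, R, S):
  F F F F  ✗ fails (P + R)
  F F F T  ✗ fails (P + R)
  F F T F  ✓ satisfies all
  F F T T  ✗ fails (R' + S' + Q)
  F T F F  ✗ fails (P + R)
  F T F T  ✗ fails (P + R)
  F T T F  ✓ satisfies all
  F T T T  ✗ fails (S' + Q' + P)
  T F F F  ✗ fails (P' + R + Q)
  T F F T  ✗ fails (P' + R + Q)
  T F T F  ✗ fails (P' + R')
  T F T T  ✗ fails (P' + R')
  T T F F  ✗ fails (Q' + R + P')
  T T F T  ✗ fails (Q' + R + P')
  T T T F  ✗ fails (P' + R')
  T T T T  ✗ fails (P' + R')
2 of the 16 rows are models.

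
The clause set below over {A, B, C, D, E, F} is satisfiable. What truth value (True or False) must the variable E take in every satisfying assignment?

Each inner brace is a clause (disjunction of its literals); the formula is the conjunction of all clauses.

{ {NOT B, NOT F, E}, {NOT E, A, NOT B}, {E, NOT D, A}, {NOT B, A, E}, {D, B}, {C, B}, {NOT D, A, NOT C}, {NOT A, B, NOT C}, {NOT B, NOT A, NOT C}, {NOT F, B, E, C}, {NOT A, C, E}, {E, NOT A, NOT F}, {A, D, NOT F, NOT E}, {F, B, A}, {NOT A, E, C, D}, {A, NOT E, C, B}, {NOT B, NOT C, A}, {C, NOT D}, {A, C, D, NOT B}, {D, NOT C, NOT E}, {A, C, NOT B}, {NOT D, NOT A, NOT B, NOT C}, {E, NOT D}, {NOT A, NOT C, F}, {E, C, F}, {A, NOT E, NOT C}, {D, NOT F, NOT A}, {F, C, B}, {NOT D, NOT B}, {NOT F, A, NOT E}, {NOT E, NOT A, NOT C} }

Suppose E = false.
(NOT D) alone gives D = false.
(B) alone gives B = true.
(NOT F) alone gives F = false.
(A) alone gives A = true.
(NOT C) alone gives C = false.
Now (C) is unsatisfied and unit — conflict.
So every satisfying assignment has E = True.

True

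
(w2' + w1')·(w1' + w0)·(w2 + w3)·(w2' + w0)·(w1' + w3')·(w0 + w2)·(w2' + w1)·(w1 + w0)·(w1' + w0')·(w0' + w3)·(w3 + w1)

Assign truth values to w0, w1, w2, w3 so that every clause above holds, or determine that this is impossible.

Branch on w2: set w2 = 0.
(w3) alone gives w3 = 1.
(w1') alone gives w1 = 0.
(w0) alone gives w0 = 1.
This assignment satisfies each clause.

w0 ↦ 1; w1 ↦ 0; w2 ↦ 0; w3 ↦ 1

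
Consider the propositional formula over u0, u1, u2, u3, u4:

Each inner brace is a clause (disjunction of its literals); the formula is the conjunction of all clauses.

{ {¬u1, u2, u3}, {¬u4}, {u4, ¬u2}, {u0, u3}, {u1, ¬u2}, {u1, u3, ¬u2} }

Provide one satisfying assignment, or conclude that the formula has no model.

u0: True,  u1: False,  u2: False,  u3: True,  u4: False

(¬u4) alone gives u4 = False.
(¬u2) alone gives u2 = False.
Try u1 = False.
Try u0 = True.
Every clause is now satisfied; u3 is unconstrained.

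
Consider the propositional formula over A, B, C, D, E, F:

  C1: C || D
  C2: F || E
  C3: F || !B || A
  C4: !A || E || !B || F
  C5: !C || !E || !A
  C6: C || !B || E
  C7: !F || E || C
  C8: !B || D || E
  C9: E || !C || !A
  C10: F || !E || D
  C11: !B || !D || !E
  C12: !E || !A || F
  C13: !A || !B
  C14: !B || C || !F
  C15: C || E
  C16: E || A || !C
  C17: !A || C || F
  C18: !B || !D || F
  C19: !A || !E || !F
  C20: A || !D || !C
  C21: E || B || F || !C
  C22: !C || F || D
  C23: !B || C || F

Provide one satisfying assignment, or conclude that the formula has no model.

Suppose C = true.
Suppose F = true.
Suppose E = true.
From the singleton clause (!A), A = false.
From the singleton clause (!D), D = false.
All clauses hold; B can take either value.

A ↦ false, B ↦ true, C ↦ true, D ↦ false, E ↦ true, F ↦ true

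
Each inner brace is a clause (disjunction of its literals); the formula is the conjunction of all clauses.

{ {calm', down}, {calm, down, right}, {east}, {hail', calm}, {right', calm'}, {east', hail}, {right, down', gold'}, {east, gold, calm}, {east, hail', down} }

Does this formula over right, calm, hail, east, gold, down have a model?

The clause (east) is unit, so east = 1.
The clause (hail) is unit, so hail = 1.
The clause (calm) is unit, so calm = 1.
The clause (down) is unit, so down = 1.
The clause (right') is unit, so right = 0.
The clause (gold') is unit, so gold = 0.
All clauses are satisfied.
A satisfying assignment: right: 0,  calm: 1,  hail: 1,  east: 1,  gold: 0,  down: 1.

Yes, satisfiable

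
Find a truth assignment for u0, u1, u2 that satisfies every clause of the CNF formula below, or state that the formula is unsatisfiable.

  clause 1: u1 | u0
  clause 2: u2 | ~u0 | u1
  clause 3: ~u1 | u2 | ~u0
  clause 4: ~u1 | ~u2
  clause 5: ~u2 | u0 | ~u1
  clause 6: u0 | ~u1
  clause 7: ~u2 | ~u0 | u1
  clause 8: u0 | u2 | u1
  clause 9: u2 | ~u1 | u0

UNSATISFIABLE

Suppose u1 = 1.
Unit clause (~u2) forces u2 = 0.
Unit clause (~u0) forces u0 = 0.
But (u0) is also a unit clause — contradiction.
So u1 must be the other value — set u1 = 0.
Unit clause (u0) forces u0 = 1.
Unit clause (u2) forces u2 = 1.
But (~u2) is also a unit clause — contradiction.
Either choice for u1 ends in contradiction.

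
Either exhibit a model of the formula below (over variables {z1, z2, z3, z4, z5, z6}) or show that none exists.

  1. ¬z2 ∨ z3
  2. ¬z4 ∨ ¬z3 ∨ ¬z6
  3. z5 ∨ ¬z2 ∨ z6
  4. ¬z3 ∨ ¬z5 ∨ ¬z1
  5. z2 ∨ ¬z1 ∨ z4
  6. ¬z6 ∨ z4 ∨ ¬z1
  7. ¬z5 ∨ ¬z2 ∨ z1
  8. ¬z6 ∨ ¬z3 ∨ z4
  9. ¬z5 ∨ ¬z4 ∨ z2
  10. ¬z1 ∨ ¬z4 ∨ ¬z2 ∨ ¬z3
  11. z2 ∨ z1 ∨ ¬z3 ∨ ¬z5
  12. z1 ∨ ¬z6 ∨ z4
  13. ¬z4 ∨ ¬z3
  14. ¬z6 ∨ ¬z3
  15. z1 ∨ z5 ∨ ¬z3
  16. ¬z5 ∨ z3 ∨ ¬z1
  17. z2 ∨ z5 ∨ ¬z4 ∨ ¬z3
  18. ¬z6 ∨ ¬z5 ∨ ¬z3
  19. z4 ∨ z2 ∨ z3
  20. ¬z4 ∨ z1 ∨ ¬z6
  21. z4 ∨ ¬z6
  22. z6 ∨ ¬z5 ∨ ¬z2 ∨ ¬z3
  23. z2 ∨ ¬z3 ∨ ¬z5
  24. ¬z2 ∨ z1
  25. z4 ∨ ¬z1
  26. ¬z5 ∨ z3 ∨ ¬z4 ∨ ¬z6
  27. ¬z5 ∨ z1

Case z2 = False:
Case z1 = True:
From the singleton clause (z4), z4 = True.
From the singleton clause (¬z5), z5 = False.
From the singleton clause (¬z3), z3 = False.
All clauses hold; z6 can take either value.

z1 ↦ True,  z2 ↦ False,  z3 ↦ False,  z4 ↦ True,  z5 ↦ False,  z6 ↦ False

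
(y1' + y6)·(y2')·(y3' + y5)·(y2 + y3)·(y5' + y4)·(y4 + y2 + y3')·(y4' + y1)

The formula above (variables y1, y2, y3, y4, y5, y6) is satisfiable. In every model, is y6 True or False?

True

Suppose y6 = 0.
The clause (y1') is unit, so y1 = 0.
The clause (y2') is unit, so y2 = 0.
The clause (y3) is unit, so y3 = 1.
The clause (y5) is unit, so y5 = 1.
The clause (y4) is unit, so y4 = 1.
That conflicts with the unit clause (y4').
So every satisfying assignment has y6 = True.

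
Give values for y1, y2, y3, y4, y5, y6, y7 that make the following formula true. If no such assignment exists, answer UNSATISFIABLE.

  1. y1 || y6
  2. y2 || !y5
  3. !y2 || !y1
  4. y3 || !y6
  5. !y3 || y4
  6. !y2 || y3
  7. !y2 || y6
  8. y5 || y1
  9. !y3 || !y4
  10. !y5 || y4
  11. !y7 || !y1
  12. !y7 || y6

y1 ↦ true; y2 ↦ false; y3 ↦ false; y4 ↦ true; y5 ↦ false; y6 ↦ false; y7 ↦ false

Branch on y1: set y1 = true.
The clause (!y2) is unit, so y2 = false.
The clause (!y5) is unit, so y5 = false.
The clause (!y7) is unit, so y7 = false.
Branch on y3: set y3 = false.
The clause (!y6) is unit, so y6 = false.
No clause remains; y4 is free.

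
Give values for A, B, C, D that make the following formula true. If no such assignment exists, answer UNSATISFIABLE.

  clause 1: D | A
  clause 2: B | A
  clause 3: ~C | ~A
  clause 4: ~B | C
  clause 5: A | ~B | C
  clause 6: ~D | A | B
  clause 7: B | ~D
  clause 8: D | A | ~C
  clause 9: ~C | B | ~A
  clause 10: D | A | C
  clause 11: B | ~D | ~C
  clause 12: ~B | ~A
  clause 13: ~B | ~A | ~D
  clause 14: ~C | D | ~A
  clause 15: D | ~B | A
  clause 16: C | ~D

A: 1; B: 0; C: 0; D: 0

Branch on D: set D = 0.
From the singleton clause (A), A = 1.
From the singleton clause (~C), C = 0.
From the singleton clause (~B), B = 0.
This assignment satisfies each clause.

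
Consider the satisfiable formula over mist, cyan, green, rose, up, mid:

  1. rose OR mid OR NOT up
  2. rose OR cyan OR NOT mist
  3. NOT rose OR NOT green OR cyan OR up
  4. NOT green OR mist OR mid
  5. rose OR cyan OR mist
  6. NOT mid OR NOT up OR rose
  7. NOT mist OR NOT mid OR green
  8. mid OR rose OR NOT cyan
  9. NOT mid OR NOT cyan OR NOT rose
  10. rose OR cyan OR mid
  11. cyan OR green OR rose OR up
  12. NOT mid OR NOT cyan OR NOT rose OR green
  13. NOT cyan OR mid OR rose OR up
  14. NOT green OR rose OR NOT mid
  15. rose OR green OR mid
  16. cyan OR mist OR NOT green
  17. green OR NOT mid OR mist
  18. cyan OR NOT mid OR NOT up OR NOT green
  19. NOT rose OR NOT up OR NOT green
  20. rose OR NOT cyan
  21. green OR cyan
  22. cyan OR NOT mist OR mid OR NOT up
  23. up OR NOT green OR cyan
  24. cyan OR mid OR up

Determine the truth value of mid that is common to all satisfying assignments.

Suppose mid = true.
Branch on up: set up = false.
Branch on mist: set mist = false.
Unit clause (green) forces green = true.
Unit clause (rose) forces rose = true.
Unit clause (cyan) forces cyan = true.
That conflicts with the unit clause (NOT cyan).
That branch fails; take mist = true instead.
Unit clause (green) forces green = true.
Unit clause (rose) forces rose = true.
Unit clause (cyan) forces cyan = true.
That conflicts with the unit clause (NOT cyan).
Both values of mist lead to a conflict.
That branch fails; take up = true instead.
Unit clause (rose) forces rose = true.
Unit clause (NOT cyan) forces cyan = false.
Unit clause (NOT green) forces green = false.
That conflicts with the unit clause (green).
Both values of up lead to a conflict.
So every satisfying assignment has mid = False.

False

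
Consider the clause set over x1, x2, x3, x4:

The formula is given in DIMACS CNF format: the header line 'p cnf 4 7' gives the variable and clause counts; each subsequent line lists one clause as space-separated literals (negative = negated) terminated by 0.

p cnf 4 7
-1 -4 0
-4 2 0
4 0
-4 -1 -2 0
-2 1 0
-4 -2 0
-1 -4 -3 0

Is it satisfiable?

Unsatisfiable

From the singleton clause (x4), x4 = True.
From the singleton clause (¬x1), x1 = False.
From the singleton clause (x2), x2 = True.
But (¬x2) is also a unit clause — contradiction.
No assignment satisfies every clause.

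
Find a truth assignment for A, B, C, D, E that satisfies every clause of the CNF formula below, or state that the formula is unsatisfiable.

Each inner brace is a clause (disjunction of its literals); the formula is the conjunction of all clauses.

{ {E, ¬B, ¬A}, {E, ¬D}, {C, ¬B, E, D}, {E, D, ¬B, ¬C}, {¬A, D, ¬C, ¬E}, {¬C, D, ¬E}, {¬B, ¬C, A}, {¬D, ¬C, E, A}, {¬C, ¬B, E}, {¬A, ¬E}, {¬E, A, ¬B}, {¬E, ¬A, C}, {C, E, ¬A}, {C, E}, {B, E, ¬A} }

Suppose E = True.
(¬A) alone gives A = False.
(¬B) alone gives B = False.
Suppose C = False.
Every clause is now satisfied; D is unconstrained.

A=False, B=False, C=False, D=False, E=True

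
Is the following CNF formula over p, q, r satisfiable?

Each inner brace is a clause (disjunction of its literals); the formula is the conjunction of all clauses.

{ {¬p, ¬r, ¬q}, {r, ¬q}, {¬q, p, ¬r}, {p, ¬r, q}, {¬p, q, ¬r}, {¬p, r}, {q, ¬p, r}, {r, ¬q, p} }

Suppose r = False.
(¬q) alone gives q = False.
(¬p) alone gives p = False.
This assignment satisfies each clause.
A satisfying assignment: p: False,  q: False,  r: False.

Satisfiable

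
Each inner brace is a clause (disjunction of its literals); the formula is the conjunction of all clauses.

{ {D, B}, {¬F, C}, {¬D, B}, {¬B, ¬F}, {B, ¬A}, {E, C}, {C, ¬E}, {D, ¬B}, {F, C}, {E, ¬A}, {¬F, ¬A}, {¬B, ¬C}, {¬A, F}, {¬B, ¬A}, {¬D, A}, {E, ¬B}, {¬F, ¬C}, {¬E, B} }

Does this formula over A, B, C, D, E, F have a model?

Unsatisfiable

Case D = True:
From the singleton clause (B), B = True.
From the singleton clause (¬F), F = False.
From the singleton clause (C), C = True.
But (¬C) is also a unit clause — contradiction.
That branch fails; take D = False instead.
From the singleton clause (B), B = True.
But (¬B) is also a unit clause — contradiction.
Neither D = True nor D = False works.
No assignment satisfies every clause.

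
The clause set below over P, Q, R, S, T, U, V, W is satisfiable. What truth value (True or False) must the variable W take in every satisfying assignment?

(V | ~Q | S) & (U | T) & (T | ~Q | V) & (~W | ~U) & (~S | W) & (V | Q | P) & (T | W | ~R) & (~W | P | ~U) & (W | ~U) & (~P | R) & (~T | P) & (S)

Suppose W = 0.
From the singleton clause (~S), S = 0.
Now (S) is unsatisfied and unit — conflict.
So every satisfying assignment has W = True.

True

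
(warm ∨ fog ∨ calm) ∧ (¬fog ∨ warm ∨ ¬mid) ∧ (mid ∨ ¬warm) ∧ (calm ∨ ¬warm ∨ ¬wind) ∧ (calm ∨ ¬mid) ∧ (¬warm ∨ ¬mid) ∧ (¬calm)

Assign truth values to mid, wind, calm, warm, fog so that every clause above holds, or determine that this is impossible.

mid ↦ False; wind ↦ False; calm ↦ False; warm ↦ False; fog ↦ True

From the singleton clause (¬calm), calm = False.
From the singleton clause (¬mid), mid = False.
From the singleton clause (¬warm), warm = False.
From the singleton clause (fog), fog = True.
No clause remains; wind is free.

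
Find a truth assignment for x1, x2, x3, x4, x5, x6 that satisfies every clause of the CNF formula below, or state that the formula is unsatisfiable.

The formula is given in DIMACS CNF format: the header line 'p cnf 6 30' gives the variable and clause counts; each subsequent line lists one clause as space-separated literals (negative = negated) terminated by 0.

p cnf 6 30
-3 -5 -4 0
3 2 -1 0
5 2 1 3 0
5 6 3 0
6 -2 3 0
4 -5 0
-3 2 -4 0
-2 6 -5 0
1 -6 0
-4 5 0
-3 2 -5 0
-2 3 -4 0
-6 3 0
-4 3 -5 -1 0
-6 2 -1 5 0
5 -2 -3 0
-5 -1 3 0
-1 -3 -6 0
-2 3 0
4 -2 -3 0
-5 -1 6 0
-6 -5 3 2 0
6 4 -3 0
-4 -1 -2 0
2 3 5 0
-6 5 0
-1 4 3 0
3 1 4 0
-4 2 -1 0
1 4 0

x1 ↦ False, x2 ↦ False, x3 ↦ False, x4 ↦ True, x5 ↦ True, x6 ↦ False

Suppose x4 = True.
Unit clause (x5) forces x5 = True.
Unit clause (¬x3) forces x3 = False.
Unit clause (¬x2) forces x2 = False.
Unit clause (¬x1) forces x1 = False.
Unit clause (¬x6) forces x6 = False.
Every clause now holds.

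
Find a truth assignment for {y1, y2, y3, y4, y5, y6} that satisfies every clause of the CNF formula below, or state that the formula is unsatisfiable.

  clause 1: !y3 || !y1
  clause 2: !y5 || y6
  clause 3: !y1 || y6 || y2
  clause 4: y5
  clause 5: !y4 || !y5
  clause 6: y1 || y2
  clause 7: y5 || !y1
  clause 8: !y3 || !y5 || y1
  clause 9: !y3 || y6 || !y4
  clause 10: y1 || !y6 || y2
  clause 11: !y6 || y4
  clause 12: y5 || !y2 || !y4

(y5) alone gives y5 = true.
(y6) alone gives y6 = true.
(!y4) alone gives y4 = false.
Now (y4) is unsatisfied and unit — conflict.

UNSATISFIABLE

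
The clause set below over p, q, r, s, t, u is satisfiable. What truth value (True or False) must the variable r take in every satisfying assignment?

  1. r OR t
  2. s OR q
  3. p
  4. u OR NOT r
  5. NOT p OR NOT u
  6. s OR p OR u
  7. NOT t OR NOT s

False

Suppose r = true.
The clause (p) is unit, so p = true.
The clause (u) is unit, so u = true.
Now (NOT u) is unsatisfied and unit — conflict.
So every satisfying assignment has r = False.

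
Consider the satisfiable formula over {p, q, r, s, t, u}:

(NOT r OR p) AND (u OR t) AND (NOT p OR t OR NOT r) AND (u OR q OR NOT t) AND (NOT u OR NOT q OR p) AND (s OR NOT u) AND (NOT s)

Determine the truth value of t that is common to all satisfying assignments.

True

Suppose t = false.
The clause (u) is unit, so u = true.
The clause (s) is unit, so s = true.
But (NOT s) is also a unit clause — contradiction.
So every satisfying assignment has t = True.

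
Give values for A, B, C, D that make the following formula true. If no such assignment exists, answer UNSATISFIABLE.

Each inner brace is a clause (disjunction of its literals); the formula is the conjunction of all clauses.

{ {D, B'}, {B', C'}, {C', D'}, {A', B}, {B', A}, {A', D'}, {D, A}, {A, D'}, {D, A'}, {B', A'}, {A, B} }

UNSATISFIABLE

Case D = 1:
The clause (C') is unit, so C = 0.
The clause (A') is unit, so A = 0.
Now (A) is unsatisfied and unit — conflict.
Backtrack on D: now try D = 0.
The clause (B') is unit, so B = 0.
The clause (A') is unit, so A = 0.
Now (A) is unsatisfied and unit — conflict.
Either choice for D ends in contradiction.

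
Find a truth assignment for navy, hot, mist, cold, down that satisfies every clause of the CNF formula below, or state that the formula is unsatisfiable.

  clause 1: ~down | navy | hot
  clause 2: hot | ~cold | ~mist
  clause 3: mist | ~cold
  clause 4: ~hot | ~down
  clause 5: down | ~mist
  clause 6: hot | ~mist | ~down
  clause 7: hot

From the singleton clause (hot), hot = 1.
From the singleton clause (~down), down = 0.
From the singleton clause (~mist), mist = 0.
From the singleton clause (~cold), cold = 0.
All clauses hold; navy can take either value.

navy=0,  hot=1,  mist=0,  cold=0,  down=0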